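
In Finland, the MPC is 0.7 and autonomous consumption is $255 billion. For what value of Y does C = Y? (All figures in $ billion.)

Y = 850

At break-even, C = Y: 255 + 0.7Y = Y
0.3Y = 255, so Y = 255/0.3 = 850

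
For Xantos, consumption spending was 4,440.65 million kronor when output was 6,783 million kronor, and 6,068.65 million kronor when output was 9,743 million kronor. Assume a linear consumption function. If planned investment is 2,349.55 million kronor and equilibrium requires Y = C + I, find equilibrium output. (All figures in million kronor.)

MPC = (6068.65 − 4440.65)/(9743 − 6783) = 1628/2960 = 0.55
a = 4440.65 − 0.55(6783) = 710
Equilibrium: Y = 710 + 0.55Y + 2349.55
0.45Y = 3059.55, so Y = 3059.55/0.45 = 6799

Y = 6799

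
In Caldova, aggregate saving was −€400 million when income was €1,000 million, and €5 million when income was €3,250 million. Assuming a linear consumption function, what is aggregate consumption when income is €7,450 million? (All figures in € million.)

C = 6689

MPS = ΔS/ΔY = (5 − (-400))/(3250 − 1000) = 405/2250 = 0.18
MPC = 1 − MPS = 0.82
Autonomous saving = -400 − 0.18(1000) = -580, so a = 580
C = 580 + 0.82(7450) = 580 + 6109 = 6689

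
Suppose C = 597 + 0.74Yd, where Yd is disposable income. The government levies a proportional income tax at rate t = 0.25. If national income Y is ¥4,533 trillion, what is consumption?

C = 3112.815

Yd = (1 − 0.25)(4533) = 0.75(4533) = 3399.75
C = 597 + 0.74(3399.75) = 597 + 2515.815 = 3112.815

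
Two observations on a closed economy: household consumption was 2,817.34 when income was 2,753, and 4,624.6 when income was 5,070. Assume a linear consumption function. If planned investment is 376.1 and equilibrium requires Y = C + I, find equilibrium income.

Y = 4755

MPC = (4624.6 − 2817.34)/(5070 − 2753) = 1807.26/2317 = 0.78
a = 2817.34 − 0.78(2753) = 670
Equilibrium: Y = 670 + 0.78Y + 376.1
0.22Y = 1046.1, so Y = 1046.1/0.22 = 4755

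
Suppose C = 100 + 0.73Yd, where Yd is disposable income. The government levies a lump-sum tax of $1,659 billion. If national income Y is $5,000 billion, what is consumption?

C = 2538.93

Yd = Y − T = 5000 − 1659 = 3341
C = 100 + 0.73(3341) = 100 + 2438.93 = 2538.93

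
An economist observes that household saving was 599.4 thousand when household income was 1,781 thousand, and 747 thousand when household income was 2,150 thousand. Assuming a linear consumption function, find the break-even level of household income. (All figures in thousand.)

Y = 282.5

MPS = ΔS/ΔY = (747 − 599.4)/(2150 − 1781) = 147.6/369 = 0.4
MPC = 1 − MPS = 0.6
From S(1781) = 599.4: −a + 0.4(1781) = 599.4, so a = 712.4 − 599.4 = 113
Break-even (S = 0): Y = a/MPS = 113/0.4 = 282.5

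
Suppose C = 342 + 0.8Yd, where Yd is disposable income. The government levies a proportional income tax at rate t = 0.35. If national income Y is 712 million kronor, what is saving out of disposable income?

Yd = (1 − 0.35)(712) = 0.65(712) = 462.8
C = 342 + 0.8(462.8) = 342 + 370.24 = 712.24
S = Yd − C = 462.8 − 712.24 = -249.44

S = -249.44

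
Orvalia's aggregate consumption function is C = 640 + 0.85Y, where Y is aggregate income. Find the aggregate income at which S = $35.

Y = 4500

S = Y − C = -640 + 0.15Y
-640 + 0.15Y = 35, so 0.15Y = 675 and Y = 4500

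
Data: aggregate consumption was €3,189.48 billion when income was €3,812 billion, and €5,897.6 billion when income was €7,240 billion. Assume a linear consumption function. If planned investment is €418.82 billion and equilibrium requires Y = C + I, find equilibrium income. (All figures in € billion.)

Y = 2842

MPC = (5897.6 − 3189.48)/(7240 − 3812) = 2708.12/3428 = 0.79
a = 3189.48 − 0.79(3812) = 178
Equilibrium: Y = 178 + 0.79Y + 418.82
0.21Y = 596.82, so Y = 596.82/0.21 = 2842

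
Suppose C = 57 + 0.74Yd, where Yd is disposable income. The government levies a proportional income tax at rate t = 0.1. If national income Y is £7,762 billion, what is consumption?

Yd = (1 − 0.1)(7762) = 0.9(7762) = 6985.8
C = 57 + 0.74(6985.8) = 57 + 5169.492 = 5226.492

C = 5226.492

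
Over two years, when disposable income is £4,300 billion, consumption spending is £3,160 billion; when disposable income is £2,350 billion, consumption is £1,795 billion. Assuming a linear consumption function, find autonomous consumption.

MPC = ΔC/ΔY = (3160 − 1795)/(4300 − 2350) = 1365/1950 = 0.7
a = C − MPC·Y = 1795 − 0.7(2350) = 1795 − 1645 = 150

a = 150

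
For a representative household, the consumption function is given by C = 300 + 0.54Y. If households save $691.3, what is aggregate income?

Y = 2155

S = Y − C = -300 + 0.46Y
-300 + 0.46Y = 691.3, so 0.46Y = 991.3 and Y = 2155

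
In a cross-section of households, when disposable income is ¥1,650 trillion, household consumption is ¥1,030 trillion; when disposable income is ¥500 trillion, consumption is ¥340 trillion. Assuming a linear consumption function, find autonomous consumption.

MPC = ΔC/ΔY = (1030 − 340)/(1650 − 500) = 690/1150 = 0.6
a = C − MPC·Y = 340 − 0.6(500) = 340 − 300 = 40

a = 40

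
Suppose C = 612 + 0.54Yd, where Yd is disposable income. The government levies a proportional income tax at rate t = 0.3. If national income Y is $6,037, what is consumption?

Yd = (1 − 0.3)(6037) = 0.7(6037) = 4225.9
C = 612 + 0.54(4225.9) = 612 + 2281.986 = 2893.986

C = 2893.986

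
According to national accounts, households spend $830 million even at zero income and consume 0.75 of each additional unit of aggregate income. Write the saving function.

S = -830 + 0.25Y

S = Y − C = Y − (830 + 0.75Y) = -830 + (1 − 0.75)Y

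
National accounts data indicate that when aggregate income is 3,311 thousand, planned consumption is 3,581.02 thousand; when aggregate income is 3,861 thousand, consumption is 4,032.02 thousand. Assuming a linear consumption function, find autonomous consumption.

a = 866

MPC = ΔC/ΔY = (4032.02 − 3581.02)/(3861 − 3311) = 451/550 = 0.82
a = C − MPC·Y = 3581.02 − 0.82(3311) = 3581.02 − 2715.02 = 866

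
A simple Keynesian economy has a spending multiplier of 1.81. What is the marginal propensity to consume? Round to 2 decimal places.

MPC = 0.45

k = 1/(1 − MPC), so 1 − MPC = 1/k = 1/1.81 = 0.5525
MPC = 1 − 0.5525 = 0.45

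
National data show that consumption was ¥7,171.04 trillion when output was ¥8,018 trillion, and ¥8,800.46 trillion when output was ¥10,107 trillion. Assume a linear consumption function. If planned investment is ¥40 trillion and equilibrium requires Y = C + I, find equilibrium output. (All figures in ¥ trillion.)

MPC = (8800.46 − 7171.04)/(10107 − 8018) = 1629.42/2089 = 0.78
a = 7171.04 − 0.78(8018) = 917
Equilibrium: Y = 917 + 0.78Y + 40
0.22Y = 957, so Y = 957/0.22 = 4350

Y = 4350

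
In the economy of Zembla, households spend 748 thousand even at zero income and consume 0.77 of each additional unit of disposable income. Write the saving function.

S = Y − C = Y − (748 + 0.77Y) = -748 + (1 − 0.77)Y

S = -748 + 0.23Y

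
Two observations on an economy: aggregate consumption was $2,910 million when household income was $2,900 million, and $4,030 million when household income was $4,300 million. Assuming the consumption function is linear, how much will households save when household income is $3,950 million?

S = 200

MPC = (4030 − 2910)/(4300 − 2900) = 1120/1400 = 0.8
a = 2910 − 0.8(2900) = 2910 − 2320 = 590
C = 590 + 0.8(3950) = 3750
S = 3950 − 3750 = 200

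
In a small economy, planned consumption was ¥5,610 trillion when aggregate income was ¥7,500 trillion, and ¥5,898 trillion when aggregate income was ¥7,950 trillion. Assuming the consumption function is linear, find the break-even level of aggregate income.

MPC = (5898 − 5610)/(7950 − 7500) = 288/450 = 0.64
a = 5610 − 0.64(7500) = 5610 − 4800 = 810
Break-even: Y = a/(1−MPC) = 810/0.36 = 2250

Y = 2250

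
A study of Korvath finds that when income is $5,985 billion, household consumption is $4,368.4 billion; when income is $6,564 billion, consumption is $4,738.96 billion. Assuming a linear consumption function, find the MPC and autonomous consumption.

MPC = ΔC/ΔY = (4738.96 − 4368.4)/(6564 − 5985) = 370.56/579 = 0.64
a = C − MPC·Y = 4368.4 − 0.64(5985) = 4368.4 − 3830.4 = 538

MPC = 0.64; a = 538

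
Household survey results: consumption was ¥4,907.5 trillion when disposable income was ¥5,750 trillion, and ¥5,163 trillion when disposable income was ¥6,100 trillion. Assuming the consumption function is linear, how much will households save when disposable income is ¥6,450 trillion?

S = 1031.5

MPC = (5163 − 4907.5)/(6100 − 5750) = 255.5/350 = 0.73
a = 4907.5 − 0.73(5750) = 4907.5 − 4197.5 = 710
C = 710 + 0.73(6450) = 5418.5
S = 6450 − 5418.5 = 1031.5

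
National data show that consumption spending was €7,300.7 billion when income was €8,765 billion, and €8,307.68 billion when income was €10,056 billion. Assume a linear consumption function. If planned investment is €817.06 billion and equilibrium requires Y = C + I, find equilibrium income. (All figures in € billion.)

Y = 5823

MPC = (8307.68 − 7300.7)/(10056 − 8765) = 1006.98/1291 = 0.78
a = 7300.7 − 0.78(8765) = 464
Equilibrium: Y = 464 + 0.78Y + 817.06
0.22Y = 1281.06, so Y = 1281.06/0.22 = 5823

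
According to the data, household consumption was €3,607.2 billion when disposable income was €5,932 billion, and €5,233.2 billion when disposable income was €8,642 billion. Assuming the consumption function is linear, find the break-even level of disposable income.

Y = 120

MPC = (5233.2 − 3607.2)/(8642 − 5932) = 1626/2710 = 0.6
a = 3607.2 − 0.6(5932) = 3607.2 − 3559.2 = 48
Break-even: Y = a/(1−MPC) = 48/0.4 = 120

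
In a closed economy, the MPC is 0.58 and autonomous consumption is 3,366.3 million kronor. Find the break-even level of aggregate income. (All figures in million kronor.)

At break-even, C = Y: 3366.3 + 0.58Y = Y
0.42Y = 3366.3, so Y = 3366.3/0.42 = 8015

Y = 8015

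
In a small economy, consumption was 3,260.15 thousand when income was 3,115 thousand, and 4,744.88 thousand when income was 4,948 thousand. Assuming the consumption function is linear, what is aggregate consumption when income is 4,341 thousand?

C = 4253.21

MPC = (4744.88 − 3260.15)/(4948 − 3115) = 1484.73/1833 = 0.81
a = 3260.15 − 0.81(3115) = 3260.15 − 2523.15 = 737
C = 737 + 0.81(4341) = 737 + 3516.21 = 4253.21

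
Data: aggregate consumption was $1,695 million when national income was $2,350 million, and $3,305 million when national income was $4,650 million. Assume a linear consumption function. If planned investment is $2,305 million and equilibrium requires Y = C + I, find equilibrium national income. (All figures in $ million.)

Y = 7850

MPC = (3305 − 1695)/(4650 − 2350) = 1610/2300 = 0.7
a = 1695 − 0.7(2350) = 50
Equilibrium: Y = 50 + 0.7Y + 2305
0.3Y = 2355, so Y = 2355/0.3 = 7850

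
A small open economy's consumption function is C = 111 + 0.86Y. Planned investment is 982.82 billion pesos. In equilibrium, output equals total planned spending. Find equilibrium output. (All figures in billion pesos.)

Y = C + I = 111 + 0.86Y + 982.82
Y − 0.86Y = 1093.82
0.14Y = 1093.82, so Y = 1093.82/0.14 = 7813

Y = 7813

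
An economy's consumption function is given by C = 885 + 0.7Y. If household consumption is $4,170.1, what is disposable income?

885 + 0.7Y = 4170.1
0.7Y = 3285.1, so Y = 3285.1/0.7 = 4693

Y = 4693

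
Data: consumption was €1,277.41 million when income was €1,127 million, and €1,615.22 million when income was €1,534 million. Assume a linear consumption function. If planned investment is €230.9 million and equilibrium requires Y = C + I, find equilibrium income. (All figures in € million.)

Y = 3370

MPC = (1615.22 − 1277.41)/(1534 − 1127) = 337.81/407 = 0.83
a = 1277.41 − 0.83(1127) = 342
Equilibrium: Y = 342 + 0.83Y + 230.9
0.17Y = 572.9, so Y = 572.9/0.17 = 3370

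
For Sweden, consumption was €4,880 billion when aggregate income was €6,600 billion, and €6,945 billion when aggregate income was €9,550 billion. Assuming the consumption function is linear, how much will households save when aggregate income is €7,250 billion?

S = 1915

MPC = (6945 − 4880)/(9550 − 6600) = 2065/2950 = 0.7
a = 4880 − 0.7(6600) = 4880 − 4620 = 260
C = 260 + 0.7(7250) = 5335
S = 7250 − 5335 = 1915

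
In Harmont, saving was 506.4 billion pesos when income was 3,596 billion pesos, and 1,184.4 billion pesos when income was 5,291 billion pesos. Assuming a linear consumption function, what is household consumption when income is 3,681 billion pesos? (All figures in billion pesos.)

C = 3140.6

MPS = ΔS/ΔY = (1184.4 − 506.4)/(5291 − 3596) = 678/1695 = 0.4
MPC = 1 − MPS = 0.6
Autonomous saving = 506.4 − 0.4(3596) = -932, so a = 932
C = 932 + 0.6(3681) = 932 + 2208.6 = 3140.6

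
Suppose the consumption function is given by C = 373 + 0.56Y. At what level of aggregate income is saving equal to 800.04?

Y = 2666

S = Y − C = -373 + 0.44Y
-373 + 0.44Y = 800.04, so 0.44Y = 1173.04 and Y = 2666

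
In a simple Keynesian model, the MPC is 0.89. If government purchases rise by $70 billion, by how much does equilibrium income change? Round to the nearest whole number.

The multiplier is 1/(1 − MPC) = 1/0.11.
ΔY = 70/0.11 = 636.36 ≈ 636

ΔY ≈ 636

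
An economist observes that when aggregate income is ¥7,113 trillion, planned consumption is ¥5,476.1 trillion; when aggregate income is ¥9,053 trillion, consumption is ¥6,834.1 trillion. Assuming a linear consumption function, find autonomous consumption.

MPC = ΔC/ΔY = (6834.1 − 5476.1)/(9053 − 7113) = 1358/1940 = 0.7
a = C − MPC·Y = 5476.1 − 0.7(7113) = 5476.1 − 4979.1 = 497

a = 497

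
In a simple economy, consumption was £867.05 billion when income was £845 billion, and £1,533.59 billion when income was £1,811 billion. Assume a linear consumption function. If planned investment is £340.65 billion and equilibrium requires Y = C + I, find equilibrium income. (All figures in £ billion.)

MPC = (1533.59 − 867.05)/(1811 − 845) = 666.54/966 = 0.69
a = 867.05 − 0.69(845) = 284
Equilibrium: Y = 284 + 0.69Y + 340.65
0.31Y = 624.65, so Y = 624.65/0.31 = 2015

Y = 2015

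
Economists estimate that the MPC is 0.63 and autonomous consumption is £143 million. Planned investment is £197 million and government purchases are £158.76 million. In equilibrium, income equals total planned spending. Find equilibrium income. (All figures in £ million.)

Y = C + I + G = 143 + 0.63Y + 197 + 158.76
Y − 0.63Y = 498.76
0.37Y = 498.76, so Y = 498.76/0.37 = 1348

Y = 1348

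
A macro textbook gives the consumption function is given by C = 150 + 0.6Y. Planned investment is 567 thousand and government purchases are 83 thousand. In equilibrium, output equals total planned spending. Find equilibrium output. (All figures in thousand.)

Y = 2000

Y = C + I + G = 150 + 0.6Y + 567 + 83
Y − 0.6Y = 800
0.4Y = 800, so Y = 800/0.4 = 2000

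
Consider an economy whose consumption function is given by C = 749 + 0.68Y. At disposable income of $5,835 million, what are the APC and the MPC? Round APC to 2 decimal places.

MPC = 0.68 (the slope of the consumption function)
C = 749 + 0.68(5835) = 4716.8, so APC = 4716.8/5835 = 0.81

APC = 0.81; MPC = 0.68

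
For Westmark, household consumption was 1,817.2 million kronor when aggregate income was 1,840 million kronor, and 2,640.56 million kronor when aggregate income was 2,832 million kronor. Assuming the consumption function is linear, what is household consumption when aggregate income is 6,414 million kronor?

MPC = (2640.56 − 1817.2)/(2832 − 1840) = 823.36/992 = 0.83
a = 1817.2 − 0.83(1840) = 1817.2 − 1527.2 = 290
C = 290 + 0.83(6414) = 290 + 5323.62 = 5613.62

C = 5613.62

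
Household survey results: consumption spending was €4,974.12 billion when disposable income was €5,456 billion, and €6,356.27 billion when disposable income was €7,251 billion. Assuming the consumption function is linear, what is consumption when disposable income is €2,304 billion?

C = 2547.08

MPC = (6356.27 − 4974.12)/(7251 − 5456) = 1382.15/1795 = 0.77
a = 4974.12 − 0.77(5456) = 4974.12 − 4201.12 = 773
C = 773 + 0.77(2304) = 773 + 1774.08 = 2547.08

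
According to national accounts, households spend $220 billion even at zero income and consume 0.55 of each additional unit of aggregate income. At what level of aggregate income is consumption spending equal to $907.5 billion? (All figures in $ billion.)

Y = 1250

220 + 0.55Y = 907.5
0.55Y = 687.5, so Y = 687.5/0.55 = 1250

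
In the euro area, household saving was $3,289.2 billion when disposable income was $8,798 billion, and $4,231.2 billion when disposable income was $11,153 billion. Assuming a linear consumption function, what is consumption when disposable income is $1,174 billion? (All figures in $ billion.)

MPS = ΔS/ΔY = (4231.2 − 3289.2)/(11153 − 8798) = 942/2355 = 0.4
MPC = 1 − MPS = 0.6
Autonomous saving = 3289.2 − 0.4(8798) = -230, so a = 230
C = 230 + 0.6(1174) = 230 + 704.4 = 934.4

C = 934.4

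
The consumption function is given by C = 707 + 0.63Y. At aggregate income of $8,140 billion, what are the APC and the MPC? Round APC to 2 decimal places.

MPC = 0.63 (the slope of the consumption function)
C = 707 + 0.63(8140) = 5835.2, so APC = 5835.2/8140 = 0.72

APC = 0.72; MPC = 0.63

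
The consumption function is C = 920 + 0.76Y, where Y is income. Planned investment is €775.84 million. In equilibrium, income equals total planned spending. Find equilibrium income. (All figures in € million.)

Y = C + I = 920 + 0.76Y + 775.84
Y − 0.76Y = 1695.84
0.24Y = 1695.84, so Y = 1695.84/0.24 = 7066

Y = 7066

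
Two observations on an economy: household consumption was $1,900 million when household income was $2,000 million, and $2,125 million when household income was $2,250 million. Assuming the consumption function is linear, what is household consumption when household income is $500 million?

C = 550

MPC = (2125 − 1900)/(2250 − 2000) = 225/250 = 0.9
a = 1900 − 0.9(2000) = 1900 − 1800 = 100
C = 100 + 0.9(500) = 100 + 450 = 550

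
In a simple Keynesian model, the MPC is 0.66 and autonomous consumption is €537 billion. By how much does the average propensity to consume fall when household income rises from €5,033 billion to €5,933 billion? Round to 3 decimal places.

ΔAPC = 0.016

At Y = 5033: C = 537 + 0.66(5033) = 3858.78, APC = 3858.78/5033 = 0.7667
At Y = 5933: C = 4452.78, APC = 4452.78/5933 = 0.7505
Fall in APC = 0.7667 − 0.7505 = 0.0162 ≈ 0.016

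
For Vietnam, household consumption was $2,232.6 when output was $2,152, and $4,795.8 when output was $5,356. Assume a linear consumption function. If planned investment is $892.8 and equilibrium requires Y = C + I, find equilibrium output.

MPC = (4795.8 − 2232.6)/(5356 − 2152) = 2563.2/3204 = 0.8
a = 2232.6 − 0.8(2152) = 511
Equilibrium: Y = 511 + 0.8Y + 892.8
0.2Y = 1403.8, so Y = 1403.8/0.2 = 7019

Y = 7019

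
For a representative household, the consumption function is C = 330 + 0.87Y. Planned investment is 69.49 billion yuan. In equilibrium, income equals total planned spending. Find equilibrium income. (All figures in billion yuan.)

Y = 3073

Y = C + I = 330 + 0.87Y + 69.49
Y − 0.87Y = 399.49
0.13Y = 399.49, so Y = 399.49/0.13 = 3073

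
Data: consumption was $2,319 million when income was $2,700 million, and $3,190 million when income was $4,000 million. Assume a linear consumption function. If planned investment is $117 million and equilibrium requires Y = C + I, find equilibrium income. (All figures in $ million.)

MPC = (3190 − 2319)/(4000 − 2700) = 871/1300 = 0.67
a = 2319 − 0.67(2700) = 510
Equilibrium: Y = 510 + 0.67Y + 117
0.33Y = 627, so Y = 627/0.33 = 1900

Y = 1900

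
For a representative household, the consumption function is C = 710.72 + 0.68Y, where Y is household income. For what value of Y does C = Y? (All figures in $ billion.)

At break-even, C = Y: 710.72 + 0.68Y = Y
0.32Y = 710.72, so Y = 710.72/0.32 = 2221

Y = 2221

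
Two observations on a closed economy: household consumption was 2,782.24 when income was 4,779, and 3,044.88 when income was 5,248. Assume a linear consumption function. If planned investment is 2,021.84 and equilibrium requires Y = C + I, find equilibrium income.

Y = 4836

MPC = (3044.88 − 2782.24)/(5248 − 4779) = 262.64/469 = 0.56
a = 2782.24 − 0.56(4779) = 106
Equilibrium: Y = 106 + 0.56Y + 2021.84
0.44Y = 2127.84, so Y = 2127.84/0.44 = 4836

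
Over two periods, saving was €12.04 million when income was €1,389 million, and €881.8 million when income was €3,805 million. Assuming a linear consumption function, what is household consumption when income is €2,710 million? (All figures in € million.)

MPS = ΔS/ΔY = (881.8 − 12.04)/(3805 − 1389) = 869.76/2416 = 0.36
MPC = 1 − MPS = 0.64
Autonomous saving = 12.04 − 0.36(1389) = -488, so a = 488
C = 488 + 0.64(2710) = 488 + 1734.4 = 2222.4

C = 2222.4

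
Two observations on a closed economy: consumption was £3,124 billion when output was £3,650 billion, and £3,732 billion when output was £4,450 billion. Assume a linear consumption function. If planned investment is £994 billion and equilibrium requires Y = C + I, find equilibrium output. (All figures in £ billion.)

Y = 5600

MPC = (3732 − 3124)/(4450 − 3650) = 608/800 = 0.76
a = 3124 − 0.76(3650) = 350
Equilibrium: Y = 350 + 0.76Y + 994
0.24Y = 1344, so Y = 1344/0.24 = 5600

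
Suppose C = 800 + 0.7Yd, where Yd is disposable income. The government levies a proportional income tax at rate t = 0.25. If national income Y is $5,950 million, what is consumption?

C = 3923.75

Yd = (1 − 0.25)(5950) = 0.75(5950) = 4462.5
C = 800 + 0.7(4462.5) = 800 + 3123.75 = 3923.75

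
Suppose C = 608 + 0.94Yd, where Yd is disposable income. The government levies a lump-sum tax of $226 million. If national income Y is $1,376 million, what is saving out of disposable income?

Yd = Y − T = 1376 − 226 = 1150
C = 608 + 0.94(1150) = 608 + 1081 = 1689
S = Yd − C = 1150 − 1689 = -539

S = -539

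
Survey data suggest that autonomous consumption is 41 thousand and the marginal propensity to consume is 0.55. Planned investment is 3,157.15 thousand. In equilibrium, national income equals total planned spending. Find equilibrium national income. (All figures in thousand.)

Y = 7107

Y = C + I = 41 + 0.55Y + 3157.15
Y − 0.55Y = 3198.15
0.45Y = 3198.15, so Y = 3198.15/0.45 = 7107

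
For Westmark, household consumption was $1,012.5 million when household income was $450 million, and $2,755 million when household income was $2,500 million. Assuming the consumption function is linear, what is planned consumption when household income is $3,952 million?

C = 3989.2

MPC = (2755 − 1012.5)/(2500 − 450) = 1742.5/2050 = 0.85
a = 1012.5 − 0.85(450) = 1012.5 − 382.5 = 630
C = 630 + 0.85(3952) = 630 + 3359.2 = 3989.2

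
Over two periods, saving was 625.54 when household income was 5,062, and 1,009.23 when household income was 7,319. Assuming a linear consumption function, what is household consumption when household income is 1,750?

C = 1687.5

MPS = ΔS/ΔY = (1009.23 − 625.54)/(7319 − 5062) = 383.69/2257 = 0.17
MPC = 1 − MPS = 0.83
Autonomous saving = 625.54 − 0.17(5062) = -235, so a = 235
C = 235 + 0.83(1750) = 235 + 1452.5 = 1687.5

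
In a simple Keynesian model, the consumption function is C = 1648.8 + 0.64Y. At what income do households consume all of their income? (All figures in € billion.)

Y = 4580

At break-even, C = Y: 1648.8 + 0.64Y = Y
0.36Y = 1648.8, so Y = 1648.8/0.36 = 4580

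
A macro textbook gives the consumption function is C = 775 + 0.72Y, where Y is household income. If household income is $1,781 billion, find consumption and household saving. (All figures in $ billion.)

C = 775 + 0.72(1781) = 775 + 1282.32 = 2057.32
S = Y − C = 1781 − 2057.32 = -276.32

C = 2057.32; S = -276.32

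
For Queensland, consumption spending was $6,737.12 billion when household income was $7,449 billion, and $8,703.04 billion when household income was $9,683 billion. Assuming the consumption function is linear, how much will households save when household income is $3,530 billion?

MPC = (8703.04 − 6737.12)/(9683 − 7449) = 1965.92/2234 = 0.88
a = 6737.12 − 0.88(7449) = 6737.12 − 6555.12 = 182
C = 182 + 0.88(3530) = 3288.4
S = 3530 − 3288.4 = 241.6

S = 241.6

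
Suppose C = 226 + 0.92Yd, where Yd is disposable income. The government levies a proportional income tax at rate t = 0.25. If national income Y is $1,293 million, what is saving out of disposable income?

Yd = (1 − 0.25)(1293) = 0.75(1293) = 969.75
C = 226 + 0.92(969.75) = 226 + 892.17 = 1118.17
S = Yd − C = 969.75 − 1118.17 = -148.42

S = -148.42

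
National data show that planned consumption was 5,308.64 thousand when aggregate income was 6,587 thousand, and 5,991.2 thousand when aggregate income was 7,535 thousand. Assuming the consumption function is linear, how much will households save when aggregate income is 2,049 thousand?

MPC = (5991.2 − 5308.64)/(7535 − 6587) = 682.56/948 = 0.72
a = 5308.64 − 0.72(6587) = 5308.64 − 4742.64 = 566
C = 566 + 0.72(2049) = 2041.28
S = 2049 − 2041.28 = 7.72

S = 7.72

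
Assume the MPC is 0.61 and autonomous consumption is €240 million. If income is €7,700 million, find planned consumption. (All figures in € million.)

C = 4937

C = 240 + 0.61(7700) = 240 + 4697 = 4937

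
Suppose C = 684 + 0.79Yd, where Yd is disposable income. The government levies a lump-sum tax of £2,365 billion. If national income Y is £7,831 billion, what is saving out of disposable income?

Yd = Y − T = 7831 − 2365 = 5466
C = 684 + 0.79(5466) = 684 + 4318.14 = 5002.14
S = Yd − C = 5466 − 5002.14 = 463.86

S = 463.86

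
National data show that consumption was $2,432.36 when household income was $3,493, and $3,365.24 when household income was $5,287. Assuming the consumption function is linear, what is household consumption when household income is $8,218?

C = 4889.36

MPC = (3365.24 − 2432.36)/(5287 − 3493) = 932.88/1794 = 0.52
a = 2432.36 − 0.52(3493) = 2432.36 − 1816.36 = 616
C = 616 + 0.52(8218) = 616 + 4273.36 = 4889.36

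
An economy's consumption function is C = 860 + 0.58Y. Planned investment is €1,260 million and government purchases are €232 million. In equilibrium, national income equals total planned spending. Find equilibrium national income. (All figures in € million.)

Y = C + I + G = 860 + 0.58Y + 1260 + 232
Y − 0.58Y = 2352
0.42Y = 2352, so Y = 2352/0.42 = 5600

Y = 5600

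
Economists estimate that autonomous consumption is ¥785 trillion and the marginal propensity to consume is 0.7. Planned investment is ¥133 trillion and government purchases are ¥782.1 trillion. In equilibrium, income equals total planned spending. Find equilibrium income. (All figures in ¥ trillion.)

Y = 5667

Y = C + I + G = 785 + 0.7Y + 133 + 782.1
Y − 0.7Y = 1700.1
0.3Y = 1700.1, so Y = 1700.1/0.3 = 5667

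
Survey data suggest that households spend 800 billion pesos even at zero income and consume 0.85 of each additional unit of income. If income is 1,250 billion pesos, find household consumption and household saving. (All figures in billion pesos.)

C = 1862.5; S = -612.5

C = 800 + 0.85(1250) = 800 + 1062.5 = 1862.5
S = Y − C = 1250 − 1862.5 = -612.5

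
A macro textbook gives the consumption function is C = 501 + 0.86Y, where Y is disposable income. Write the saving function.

S = -501 + 0.14Y

S = Y − C = Y − (501 + 0.86Y) = -501 + (1 − 0.86)Y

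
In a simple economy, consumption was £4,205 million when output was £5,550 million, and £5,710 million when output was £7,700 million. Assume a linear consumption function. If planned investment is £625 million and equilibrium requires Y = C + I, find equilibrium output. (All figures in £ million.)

Y = 3150

MPC = (5710 − 4205)/(7700 − 5550) = 1505/2150 = 0.7
a = 4205 − 0.7(5550) = 320
Equilibrium: Y = 320 + 0.7Y + 625
0.3Y = 945, so Y = 945/0.3 = 3150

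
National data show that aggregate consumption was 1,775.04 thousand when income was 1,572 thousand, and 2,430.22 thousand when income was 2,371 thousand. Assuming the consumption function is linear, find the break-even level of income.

MPC = (2430.22 − 1775.04)/(2371 − 1572) = 655.18/799 = 0.82
a = 1775.04 − 0.82(1572) = 1775.04 − 1289.04 = 486
Break-even: Y = a/(1−MPC) = 486/0.18 = 2700

Y = 2700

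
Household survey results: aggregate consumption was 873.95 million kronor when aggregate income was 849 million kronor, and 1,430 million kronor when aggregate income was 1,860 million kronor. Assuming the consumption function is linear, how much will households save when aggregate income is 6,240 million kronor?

MPC = (1430 − 873.95)/(1860 − 849) = 556.05/1011 = 0.55
a = 873.95 − 0.55(849) = 873.95 − 466.95 = 407
C = 407 + 0.55(6240) = 3839
S = 6240 − 3839 = 2401

S = 2401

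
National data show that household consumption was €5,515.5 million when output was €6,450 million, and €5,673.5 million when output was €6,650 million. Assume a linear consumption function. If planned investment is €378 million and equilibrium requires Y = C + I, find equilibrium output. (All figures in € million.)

Y = 3800

MPC = (5673.5 − 5515.5)/(6650 − 6450) = 158/200 = 0.79
a = 5515.5 − 0.79(6450) = 420
Equilibrium: Y = 420 + 0.79Y + 378
0.21Y = 798, so Y = 798/0.21 = 3800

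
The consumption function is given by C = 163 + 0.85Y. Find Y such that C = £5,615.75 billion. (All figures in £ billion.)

163 + 0.85Y = 5615.75
0.85Y = 5452.75, so Y = 5452.75/0.85 = 6415

Y = 6415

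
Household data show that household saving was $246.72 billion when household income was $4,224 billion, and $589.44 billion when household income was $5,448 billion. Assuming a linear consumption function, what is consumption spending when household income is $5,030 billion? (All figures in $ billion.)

C = 4557.6

MPS = ΔS/ΔY = (589.44 − 246.72)/(5448 − 4224) = 342.72/1224 = 0.28
MPC = 1 − MPS = 0.72
Autonomous saving = 246.72 − 0.28(4224) = -936, so a = 936
C = 936 + 0.72(5030) = 936 + 3621.6 = 4557.6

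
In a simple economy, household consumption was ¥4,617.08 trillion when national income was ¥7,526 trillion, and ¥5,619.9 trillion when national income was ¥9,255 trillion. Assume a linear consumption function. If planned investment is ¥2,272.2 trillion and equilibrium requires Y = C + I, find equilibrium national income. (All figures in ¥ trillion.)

MPC = (5619.9 − 4617.08)/(9255 − 7526) = 1002.82/1729 = 0.58
a = 4617.08 − 0.58(7526) = 252
Equilibrium: Y = 252 + 0.58Y + 2272.2
0.42Y = 2524.2, so Y = 2524.2/0.42 = 6010

Y = 6010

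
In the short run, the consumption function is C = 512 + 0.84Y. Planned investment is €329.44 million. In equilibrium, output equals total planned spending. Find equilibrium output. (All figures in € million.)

Y = C + I = 512 + 0.84Y + 329.44
Y − 0.84Y = 841.44
0.16Y = 841.44, so Y = 841.44/0.16 = 5259

Y = 5259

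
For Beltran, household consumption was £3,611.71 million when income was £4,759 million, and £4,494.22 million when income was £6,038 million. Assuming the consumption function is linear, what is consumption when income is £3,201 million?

C = 2536.69

MPC = (4494.22 − 3611.71)/(6038 − 4759) = 882.51/1279 = 0.69
a = 3611.71 − 0.69(4759) = 3611.71 − 3283.71 = 328
C = 328 + 0.69(3201) = 328 + 2208.69 = 2536.69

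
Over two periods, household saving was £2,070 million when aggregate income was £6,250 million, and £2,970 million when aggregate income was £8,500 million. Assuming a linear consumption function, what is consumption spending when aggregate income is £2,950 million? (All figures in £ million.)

MPS = ΔS/ΔY = (2970 − 2070)/(8500 − 6250) = 900/2250 = 0.4
MPC = 1 − MPS = 0.6
Autonomous saving = 2070 − 0.4(6250) = -430, so a = 430
C = 430 + 0.6(2950) = 430 + 1770 = 2200

C = 2200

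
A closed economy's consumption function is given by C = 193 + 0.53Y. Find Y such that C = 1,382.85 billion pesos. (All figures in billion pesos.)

193 + 0.53Y = 1382.85
0.53Y = 1189.85, so Y = 1189.85/0.53 = 2245

Y = 2245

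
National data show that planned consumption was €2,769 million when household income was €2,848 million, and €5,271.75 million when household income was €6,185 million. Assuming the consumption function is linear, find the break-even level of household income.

MPC = (5271.75 − 2769)/(6185 − 2848) = 2502.75/3337 = 0.75
a = 2769 − 0.75(2848) = 2769 − 2136 = 633
Break-even: Y = a/(1−MPC) = 633/0.25 = 2532

Y = 2532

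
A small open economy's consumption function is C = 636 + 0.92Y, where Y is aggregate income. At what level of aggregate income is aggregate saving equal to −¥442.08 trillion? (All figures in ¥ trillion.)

Y = 2424

S = Y − C = -636 + 0.08Y
-636 + 0.08Y = -442.08, so 0.08Y = 193.92 and Y = 2424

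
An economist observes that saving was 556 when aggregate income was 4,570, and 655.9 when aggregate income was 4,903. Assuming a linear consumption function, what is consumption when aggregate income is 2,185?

MPS = ΔS/ΔY = (655.9 − 556)/(4903 − 4570) = 99.9/333 = 0.3
MPC = 1 − MPS = 0.7
Autonomous saving = 556 − 0.3(4570) = -815, so a = 815
C = 815 + 0.7(2185) = 815 + 1529.5 = 2344.5

C = 2344.5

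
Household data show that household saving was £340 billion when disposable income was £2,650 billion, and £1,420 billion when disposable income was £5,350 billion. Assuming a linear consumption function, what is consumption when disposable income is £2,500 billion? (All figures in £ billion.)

C = 2220

MPS = ΔS/ΔY = (1420 − 340)/(5350 − 2650) = 1080/2700 = 0.4
MPC = 1 − MPS = 0.6
Autonomous saving = 340 − 0.4(2650) = -720, so a = 720
C = 720 + 0.6(2500) = 720 + 1500 = 2220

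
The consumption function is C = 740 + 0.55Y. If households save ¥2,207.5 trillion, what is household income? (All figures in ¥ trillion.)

Y = 6550

S = Y − C = -740 + 0.45Y
-740 + 0.45Y = 2207.5, so 0.45Y = 2947.5 and Y = 6550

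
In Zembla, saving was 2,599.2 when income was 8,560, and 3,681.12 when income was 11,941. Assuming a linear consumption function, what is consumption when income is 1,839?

C = 1390.52

MPS = ΔS/ΔY = (3681.12 − 2599.2)/(11941 − 8560) = 1081.92/3381 = 0.32
MPC = 1 − MPS = 0.68
Autonomous saving = 2599.2 − 0.32(8560) = -140, so a = 140
C = 140 + 0.68(1839) = 140 + 1250.52 = 1390.52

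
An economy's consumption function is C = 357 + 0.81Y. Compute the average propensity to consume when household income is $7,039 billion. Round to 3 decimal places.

C = 357 + 0.81(7039) = 6058.59
APC = C/Y = 6058.59/7039 = 0.861

APC = 0.861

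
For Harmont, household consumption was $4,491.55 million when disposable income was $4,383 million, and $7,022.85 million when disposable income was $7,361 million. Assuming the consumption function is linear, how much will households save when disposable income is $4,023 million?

MPC = (7022.85 − 4491.55)/(7361 − 4383) = 2531.3/2978 = 0.85
a = 4491.55 − 0.85(4383) = 4491.55 − 3725.55 = 766
C = 766 + 0.85(4023) = 4185.55
S = 4023 − 4185.55 = -162.55

S = -162.55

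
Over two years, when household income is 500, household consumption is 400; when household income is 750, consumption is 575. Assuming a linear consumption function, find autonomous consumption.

a = 50

MPC = ΔC/ΔY = (575 − 400)/(750 − 500) = 175/250 = 0.7
a = C − MPC·Y = 400 − 0.7(500) = 400 − 350 = 50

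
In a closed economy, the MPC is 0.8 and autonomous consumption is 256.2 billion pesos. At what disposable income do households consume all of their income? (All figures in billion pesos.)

Y = 1281

At break-even, C = Y: 256.2 + 0.8Y = Y
0.2Y = 256.2, so Y = 256.2/0.2 = 1281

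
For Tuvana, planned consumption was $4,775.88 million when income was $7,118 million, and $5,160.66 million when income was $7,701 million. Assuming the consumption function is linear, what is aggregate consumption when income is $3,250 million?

C = 2223

MPC = (5160.66 − 4775.88)/(7701 − 7118) = 384.78/583 = 0.66
a = 4775.88 − 0.66(7118) = 4775.88 − 4697.88 = 78
C = 78 + 0.66(3250) = 78 + 2145 = 2223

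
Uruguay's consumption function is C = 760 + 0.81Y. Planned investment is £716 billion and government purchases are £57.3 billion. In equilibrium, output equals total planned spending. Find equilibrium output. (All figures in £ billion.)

Y = 8070

Y = C + I + G = 760 + 0.81Y + 716 + 57.3
Y − 0.81Y = 1533.3
0.19Y = 1533.3, so Y = 1533.3/0.19 = 8070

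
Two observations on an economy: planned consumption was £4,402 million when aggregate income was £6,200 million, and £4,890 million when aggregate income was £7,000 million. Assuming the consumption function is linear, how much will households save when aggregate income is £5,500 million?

MPC = (4890 − 4402)/(7000 − 6200) = 488/800 = 0.61
a = 4402 − 0.61(6200) = 4402 − 3782 = 620
C = 620 + 0.61(5500) = 3975
S = 5500 − 3975 = 1525

S = 1525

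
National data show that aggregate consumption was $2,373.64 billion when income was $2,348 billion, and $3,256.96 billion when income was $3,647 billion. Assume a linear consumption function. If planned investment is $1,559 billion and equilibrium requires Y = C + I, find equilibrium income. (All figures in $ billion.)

MPC = (3256.96 − 2373.64)/(3647 − 2348) = 883.32/1299 = 0.68
a = 2373.64 − 0.68(2348) = 777
Equilibrium: Y = 777 + 0.68Y + 1559
0.32Y = 2336, so Y = 2336/0.32 = 7300

Y = 7300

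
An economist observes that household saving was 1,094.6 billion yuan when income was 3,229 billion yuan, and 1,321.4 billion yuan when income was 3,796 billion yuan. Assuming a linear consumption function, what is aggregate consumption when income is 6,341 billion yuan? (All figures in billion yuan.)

C = 4001.6

MPS = ΔS/ΔY = (1321.4 − 1094.6)/(3796 − 3229) = 226.8/567 = 0.4
MPC = 1 − MPS = 0.6
Autonomous saving = 1094.6 − 0.4(3229) = -197, so a = 197
C = 197 + 0.6(6341) = 197 + 3804.6 = 4001.6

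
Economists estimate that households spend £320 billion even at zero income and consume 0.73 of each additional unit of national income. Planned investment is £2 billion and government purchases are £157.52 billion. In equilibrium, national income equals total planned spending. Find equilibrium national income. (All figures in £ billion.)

Y = 1776

Y = C + I + G = 320 + 0.73Y + 2 + 157.52
Y − 0.73Y = 479.52
0.27Y = 479.52, so Y = 479.52/0.27 = 1776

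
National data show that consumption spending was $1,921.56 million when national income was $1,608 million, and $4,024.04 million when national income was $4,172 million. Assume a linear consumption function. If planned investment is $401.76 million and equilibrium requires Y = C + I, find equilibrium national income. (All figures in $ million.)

MPC = (4024.04 − 1921.56)/(4172 − 1608) = 2102.48/2564 = 0.82
a = 1921.56 − 0.82(1608) = 603
Equilibrium: Y = 603 + 0.82Y + 401.76
0.18Y = 1004.76, so Y = 1004.76/0.18 = 5582

Y = 5582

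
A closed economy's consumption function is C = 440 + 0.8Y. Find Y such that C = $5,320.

Y = 6100

440 + 0.8Y = 5320
0.8Y = 4880, so Y = 4880/0.8 = 6100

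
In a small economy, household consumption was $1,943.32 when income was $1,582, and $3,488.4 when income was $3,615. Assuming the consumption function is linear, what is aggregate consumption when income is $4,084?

MPC = (3488.4 − 1943.32)/(3615 − 1582) = 1545.08/2033 = 0.76
a = 1943.32 − 0.76(1582) = 1943.32 − 1202.32 = 741
C = 741 + 0.76(4084) = 741 + 3103.84 = 3844.84

C = 3844.84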